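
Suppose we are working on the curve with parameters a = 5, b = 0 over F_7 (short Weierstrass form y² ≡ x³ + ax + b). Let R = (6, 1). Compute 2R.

tangent at (6, 1): λ = (3·6² + 5)/(2·1) ≡ 1/2. 2⁻¹ ≡ 4 (mod 7), so λ ≡ 1·4 ≡ 4.
  x = λ² - 6 - 6 = 16 - 12 ≡ 4; y = λ·(6 - 4) - 1 ≡ 0. → (4, 0)

(4, 0)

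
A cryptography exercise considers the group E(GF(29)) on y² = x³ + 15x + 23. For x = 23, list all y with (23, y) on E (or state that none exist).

x³ + 15x + 23 = 12535 ≡ 7 (mod 29).
Square roots of 7 mod 29: 6 and 23 (since 6² = 36 ≡ 7).

6, 23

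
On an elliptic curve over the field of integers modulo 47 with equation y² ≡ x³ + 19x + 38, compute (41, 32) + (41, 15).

The two points share x = 41 and their y-coordinates satisfy 32 + 15 ≡ 0 (mod 47), so they are inverses. Their sum is ∞.

O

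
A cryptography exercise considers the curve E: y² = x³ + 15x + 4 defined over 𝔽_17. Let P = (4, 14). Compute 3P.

Repeated addition: build up to 3P.
2P: tangent at (4, 14): λ = (3·4² + 15)/(2·14) ≡ 12/11. 11⁻¹ ≡ 14 (mod 17) since 11·14 = 154 ≡ 1, so λ ≡ 12·14 ≡ 15.
  x = λ² - 4 - 4 = 225 - 8 ≡ 13; y = λ·(4 - 13) - 14 ≡ 4. → (13, 4)
3P: (13, 4) + (4, 14). λ = (14 - 4)/(4 - 13) ≡ 10/8 mod 17. 8⁻¹ ≡ 15 (mod 17), so λ ≡ 14.
  x = λ² - 13 - 4 = 196 - 17 ≡ 9; y = λ·(13 - 9) - 4 ≡ 1. → (9, 1)

(9, 1)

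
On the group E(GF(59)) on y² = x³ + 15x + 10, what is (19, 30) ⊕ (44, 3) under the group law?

(19, 30) + (44, 3). λ = (3 - 30)/(44 - 19) ≡ 32/25 mod 59. 25⁻¹ ≡ 26 (mod 59), so λ ≡ 6.
  x = λ² - 19 - 44 = 36 - 63 ≡ 32; y = λ·(19 - 32) - 30 ≡ 10. → (32, 10)

(32, 10)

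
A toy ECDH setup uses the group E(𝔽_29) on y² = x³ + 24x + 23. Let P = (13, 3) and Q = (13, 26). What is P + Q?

The two points share x = 13 and their y-coordinates satisfy 3 + 26 ≡ 0 (mod 29), so they are inverses. Their sum is O.

O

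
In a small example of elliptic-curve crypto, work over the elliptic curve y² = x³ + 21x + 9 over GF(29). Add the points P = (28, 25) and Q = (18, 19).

(17, 28)

(28, 25) + (18, 19). λ = (19 - 25)/(18 - 28) ≡ 23/19 mod 29. 19⁻¹ ≡ 26 (mod 29), so λ ≡ 18.
  x = λ² - 28 - 18 = 324 - 46 ≡ 17; y = λ·(28 - 17) - 25 ≡ 28. → (17, 28)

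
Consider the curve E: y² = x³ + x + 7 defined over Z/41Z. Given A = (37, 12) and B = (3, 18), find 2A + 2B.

(35, 20)

First 2A:
Repeated addition: build up to 2A.
2A: tangent at (37, 12): λ = (3·37² + 1)/(2·12) ≡ 8/24. 24⁻¹ ≡ 12 (mod 41) since 24·12 = 288 ≡ 1, so λ ≡ 8·12 ≡ 14.
  x = λ² - 37 - 37 = 196 - 74 ≡ 40; y = λ·(37 - 40) - 12 ≡ 28. → (40, 28)
2A = (40, 28).
Next 2B:
Repeated addition: build up to 2B.
2B: tangent at (3, 18): λ = (3·3² + 1)/(2·18) ≡ 28/36. 36⁻¹ ≡ 8 (mod 41) since 36·8 = 288 ≡ 1, so λ ≡ 28·8 ≡ 19.
  x = λ² - 3 - 3 = 361 - 6 ≡ 27; y = λ·(3 - 27) - 18 ≡ 18. → (27, 18)
2B = (27, 18).
Finally 2A + 2B:
(40, 28) + (27, 18). λ = (18 - 28)/(27 - 40) ≡ 31/28 mod 41. 28⁻¹ ≡ 22 (mod 41) since 28·22 = 616 ≡ 1, so λ ≡ 26.
  x = λ² - 40 - 27 = 676 - 67 ≡ 35; y = λ·(40 - 35) - 28 ≡ 20. → (35, 20)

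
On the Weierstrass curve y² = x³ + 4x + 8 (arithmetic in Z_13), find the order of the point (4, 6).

2P: tangent at (4, 6): λ = (3·4² + 4)/(2·6) ≡ 0/12. 12⁻¹ ≡ 12 (mod 13), so λ ≡ 0·12 ≡ 0.
  x = λ² - 4 - 4 = 0 - 8 ≡ 5; y = λ·(4 - 5) - 6 ≡ 7. → (5, 7)
3P: (5, 7) + (4, 6). λ = (6 - 7)/(4 - 5) ≡ 12/12 mod 13. 12⁻¹ ≡ 12 (mod 13) since 12·12 = 144 ≡ 1, so λ ≡ 1.
  x = λ² - 5 - 4 = 1 - 9 ≡ 5; y = λ·(5 - 5) - 7 ≡ 6. → (5, 6)
4P: (5, 6) + (4, 6). λ = (6 - 6)/(4 - 5) ≡ 0/12 mod 13. 12⁻¹ ≡ 12 (mod 13), so λ ≡ 0.
  x = λ² - 5 - 4 = 0 - 9 ≡ 4; y = λ·(5 - 4) - 6 ≡ 7. → (4, 7)
5P: (4, 7) + (4, 6): same x and y₁ ≡ -y₂, so the sum is 𝒪.
5P = 𝒪, so the order is 5.

5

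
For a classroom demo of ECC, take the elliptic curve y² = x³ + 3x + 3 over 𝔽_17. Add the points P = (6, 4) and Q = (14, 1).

(16, 4)

(6, 4) + (14, 1). λ = (1 - 4)/(14 - 6) ≡ 14/8 mod 17. 8⁻¹ ≡ 15 (mod 17), so λ ≡ 6.
  x = λ² - 6 - 14 = 36 - 20 ≡ 16; y = λ·(6 - 16) - 4 ≡ 4. → (16, 4)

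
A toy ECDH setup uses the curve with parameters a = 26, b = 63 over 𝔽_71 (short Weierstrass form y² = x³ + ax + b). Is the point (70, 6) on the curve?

y² = 6² ≡ 36; x³ + 26x + 63 = 344883 ≡ 36 (mod 71). 36 = 36.

yes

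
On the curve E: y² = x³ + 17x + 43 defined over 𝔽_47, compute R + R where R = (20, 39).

tangent at (20, 39): λ = (3·20² + 17)/(2·39) ≡ 42/31. 31⁻¹ ≡ 44 (mod 47) since 31·44 = 1364 ≡ 1, so λ ≡ 42·44 ≡ 15.
  x = λ² - 20 - 20 = 225 - 40 ≡ 44; y = λ·(20 - 44) - 39 ≡ 24. → (44, 24)

(44, 24)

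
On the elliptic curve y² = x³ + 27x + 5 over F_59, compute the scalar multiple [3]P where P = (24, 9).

Repeated addition: build up to 3P.
2P: tangent at (24, 9): λ = (3·24² + 27)/(2·9) ≡ 44/18. 18⁻¹ ≡ 23 (mod 59) since 18·23 = 414 ≡ 1, so λ ≡ 44·23 ≡ 9.
  x = λ² - 24 - 24 = 81 - 48 ≡ 33; y = λ·(24 - 33) - 9 ≡ 28. → (33, 28)
3P: (33, 28) + (24, 9). λ = (9 - 28)/(24 - 33) ≡ 40/50 mod 59. 50⁻¹ ≡ 13 (mod 59) since 50·13 = 650 ≡ 1, so λ ≡ 48.
  x = λ² - 33 - 24 = 2304 - 57 ≡ 5; y = λ·(33 - 5) - 28 ≡ 18. → (5, 18)

(5, 18)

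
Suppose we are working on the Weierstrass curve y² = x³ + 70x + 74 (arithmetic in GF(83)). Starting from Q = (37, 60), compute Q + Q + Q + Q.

(41, 53)

Repeated addition: build up to 4Q.
2Q: tangent at (37, 60): λ = (3·37² + 70)/(2·60) ≡ 27/37. 37⁻¹ ≡ 9 (mod 83), so λ ≡ 27·9 ≡ 77.
  x = λ² - 37 - 37 = 5929 - 74 ≡ 45; y = λ·(37 - 45) - 60 ≡ 71. → (45, 71)
3Q: (45, 71) + (37, 60). λ = (60 - 71)/(37 - 45) ≡ 72/75 mod 83. 75⁻¹ ≡ 31 (mod 83), so λ ≡ 74.
  x = λ² - 45 - 37 = 5476 - 82 ≡ 82; y = λ·(45 - 82) - 71 ≡ 13. → (82, 13)
4Q: (82, 13) + (37, 60). λ = (60 - 13)/(37 - 82) ≡ 47/38 mod 83. 38⁻¹ ≡ 59 (mod 83), so λ ≡ 34.
  x = λ² - 82 - 37 = 1156 - 119 ≡ 41; y = λ·(82 - 41) - 13 ≡ 53. → (41, 53)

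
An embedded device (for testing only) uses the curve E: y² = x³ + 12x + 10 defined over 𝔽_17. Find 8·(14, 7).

Write G = (14, 7).
Repeated addition: build up to 8G.
2G: tangent at (14, 7): λ = (3·14² + 12)/(2·7) ≡ 5/14. 14⁻¹ ≡ 11 (mod 17) since 14·11 = 154 ≡ 1, so λ ≡ 5·11 ≡ 4.
  x = λ² - 14 - 14 = 16 - 28 ≡ 5; y = λ·(14 - 5) - 7 ≡ 12. → (5, 12)
3G: (5, 12) + (14, 7). λ = (7 - 12)/(14 - 5) ≡ 12/9 mod 17. 9⁻¹ ≡ 2 (mod 17), so λ ≡ 7.
  x = λ² - 5 - 14 = 49 - 19 ≡ 13; y = λ·(5 - 13) - 12 ≡ 0. → (13, 0)
4G: (13, 0) + (14, 7). λ = (7 - 0)/(14 - 13) ≡ 7/1 mod 17. 1⁻¹ ≡ 1 (mod 17), so λ ≡ 7.
  x = λ² - 13 - 14 = 49 - 27 ≡ 5; y = λ·(13 - 5) - 0 ≡ 5. → (5, 5)
5G: (5, 5) + (14, 7). λ = (7 - 5)/(14 - 5) ≡ 2/9 mod 17. 9⁻¹ ≡ 2 (mod 17) since 9·2 = 18 ≡ 1, so λ ≡ 4.
  x = λ² - 5 - 14 = 16 - 19 ≡ 14; y = λ·(5 - 14) - 5 ≡ 10. → (14, 10)
6G: (14, 10) + (14, 7): same x and y₁ ≡ -y₂, so the sum is ∞.
7G: ∞ + (14, 7) = (14, 7) (identity).
8G: tangent at (14, 7): λ = (3·14² + 12)/(2·7) ≡ 5/14. 14⁻¹ ≡ 11 (mod 17), so λ ≡ 5·11 ≡ 4.
  x = λ² - 14 - 14 = 16 - 28 ≡ 5; y = λ·(14 - 5) - 7 ≡ 12. → (5, 12)

(5, 12)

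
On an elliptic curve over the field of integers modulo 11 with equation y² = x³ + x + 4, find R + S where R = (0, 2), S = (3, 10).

(9, 7)

(0, 2) + (3, 10). λ = (10 - 2)/(3 - 0) ≡ 8/3 mod 11. 3⁻¹ ≡ 4 (mod 11) since 3·4 = 12 ≡ 1, so λ ≡ 10.
  x = λ² - 0 - 3 = 100 - 3 ≡ 9; y = λ·(0 - 9) - 2 ≡ 7. → (9, 7)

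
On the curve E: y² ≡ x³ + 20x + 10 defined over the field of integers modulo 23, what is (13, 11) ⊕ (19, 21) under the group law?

(4, 4)

(13, 11) + (19, 21). λ = (21 - 11)/(19 - 13) ≡ 10/6 mod 23. 6⁻¹ ≡ 4 (mod 23), so λ ≡ 17.
  x = λ² - 13 - 19 = 289 - 32 ≡ 4; y = λ·(13 - 4) - 11 ≡ 4. → (4, 4)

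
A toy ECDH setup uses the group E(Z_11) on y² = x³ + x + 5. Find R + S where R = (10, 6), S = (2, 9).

(0, 4)

(10, 6) + (2, 9). λ = (9 - 6)/(2 - 10) ≡ 3/3 mod 11. 3⁻¹ ≡ 4 (mod 11), so λ ≡ 1.
  x = λ² - 10 - 2 = 1 - 12 ≡ 0; y = λ·(10 - 0) - 6 ≡ 4. → (0, 4)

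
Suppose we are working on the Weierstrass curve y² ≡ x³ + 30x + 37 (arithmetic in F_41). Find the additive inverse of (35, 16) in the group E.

-(35, 16) = (35, -16 mod 41) = (35, 25).

(35, 25)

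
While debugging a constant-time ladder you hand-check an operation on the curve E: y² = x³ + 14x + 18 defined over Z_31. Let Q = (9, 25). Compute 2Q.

tangent at (9, 25): λ = (3·9² + 14)/(2·25) ≡ 9/19. 19⁻¹ ≡ 18 (mod 31) since 19·18 = 342 ≡ 1, so λ ≡ 9·18 ≡ 7.
  x = λ² - 9 - 9 = 49 - 18 ≡ 0; y = λ·(9 - 0) - 25 ≡ 7. → (0, 7)

(0, 7)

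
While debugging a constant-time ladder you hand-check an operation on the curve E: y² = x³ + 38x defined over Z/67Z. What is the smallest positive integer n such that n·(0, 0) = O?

2

2P: (0, 0) + (0, 0): same x and y₁ ≡ -y₂, so the sum is O.
2P = O, so the order is 2.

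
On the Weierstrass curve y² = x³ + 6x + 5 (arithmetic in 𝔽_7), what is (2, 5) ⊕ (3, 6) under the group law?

(2, 5) + (3, 6). λ = (6 - 5)/(3 - 2) ≡ 1/1 mod 7. 1⁻¹ ≡ 1 (mod 7), so λ ≡ 1.
  x = λ² - 2 - 3 = 1 - 5 ≡ 3; y = λ·(2 - 3) - 5 ≡ 1. → (3, 1)

(3, 1)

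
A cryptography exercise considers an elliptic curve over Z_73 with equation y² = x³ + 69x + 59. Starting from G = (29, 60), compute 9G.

Repeated addition: build up to 9G.
2G: tangent at (29, 60): λ = (3·29² + 69)/(2·60) ≡ 37/47. 47⁻¹ ≡ 14 (mod 73), so λ ≡ 37·14 ≡ 7.
  x = λ² - 29 - 29 = 49 - 58 ≡ 64; y = λ·(29 - 64) - 60 ≡ 60. → (64, 60)
3G: (64, 60) + (29, 60). λ = (60 - 60)/(29 - 64) ≡ 0/38 mod 73. 38⁻¹ ≡ 25 (mod 73), so λ ≡ 0.
  x = λ² - 64 - 29 = 0 - 93 ≡ 53; y = λ·(64 - 53) - 60 ≡ 13. → (53, 13)
4G: (53, 13) + (29, 60). λ = (60 - 13)/(29 - 53) ≡ 47/49 mod 73. 49⁻¹ ≡ 3 (mod 73), so λ ≡ 68.
  x = λ² - 53 - 29 = 4624 - 82 ≡ 16; y = λ·(53 - 16) - 13 ≡ 21. → (16, 21)
5G: (16, 21) + (29, 60). λ = (60 - 21)/(29 - 16) ≡ 39/13 mod 73. 13⁻¹ ≡ 45 (mod 73), so λ ≡ 3.
  x = λ² - 16 - 29 = 9 - 45 ≡ 37; y = λ·(16 - 37) - 21 ≡ 62. → (37, 62)
6G: (37, 62) + (29, 60). λ = (60 - 62)/(29 - 37) ≡ 71/65 mod 73. 65⁻¹ ≡ 9 (mod 73) since 65·9 = 585 ≡ 1, so λ ≡ 55.
  x = λ² - 37 - 29 = 3025 - 66 ≡ 39; y = λ·(37 - 39) - 62 ≡ 47. → (39, 47)
7G: (39, 47) + (29, 60). λ = (60 - 47)/(29 - 39) ≡ 13/63 mod 73. 63⁻¹ ≡ 51 (mod 73) since 63·51 = 3213 ≡ 1, so λ ≡ 6.
  x = λ² - 39 - 29 = 36 - 68 ≡ 41; y = λ·(39 - 41) - 47 ≡ 14. → (41, 14)
8G: (41, 14) + (29, 60). λ = (60 - 14)/(29 - 41) ≡ 46/61 mod 73. 61⁻¹ ≡ 6 (mod 73), so λ ≡ 57.
  x = λ² - 41 - 29 = 3249 - 70 ≡ 40; y = λ·(41 - 40) - 14 ≡ 43. → (40, 43)
9G: (40, 43) + (29, 60). λ = (60 - 43)/(29 - 40) ≡ 17/62 mod 73. 62⁻¹ ≡ 53 (mod 73) since 62·53 = 3286 ≡ 1, so λ ≡ 25.
  x = λ² - 40 - 29 = 625 - 69 ≡ 45; y = λ·(40 - 45) - 43 ≡ 51. → (45, 51)

(45, 51)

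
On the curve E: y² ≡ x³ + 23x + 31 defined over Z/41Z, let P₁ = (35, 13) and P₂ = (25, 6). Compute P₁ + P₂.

(35, 13) + (25, 6). λ = (6 - 13)/(25 - 35) ≡ 34/31 mod 41. 31⁻¹ ≡ 4 (mod 41), so λ ≡ 13.
  x = λ² - 35 - 25 = 169 - 60 ≡ 27; y = λ·(35 - 27) - 13 ≡ 9. → (27, 9)

(27, 9)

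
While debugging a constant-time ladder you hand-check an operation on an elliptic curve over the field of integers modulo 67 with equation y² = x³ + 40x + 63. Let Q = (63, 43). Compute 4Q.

Double-and-add on 4 = (100)₂. Start with Q = (63, 43) for the leading 1-bit.
double: tangent at (63, 43): λ = (3·63² + 40)/(2·43) ≡ 21/19. 19⁻¹ ≡ 60 (mod 67) since 19·60 = 1140 ≡ 1, so λ ≡ 21·60 ≡ 54.
  x = λ² - 63 - 63 = 2916 - 126 ≡ 43; y = λ·(63 - 43) - 43 ≡ 32. → (43, 32)
double: tangent at (43, 32): λ = (3·43² + 40)/(2·32) ≡ 26/64. 64⁻¹ ≡ 22 (mod 67) since 64·22 = 1408 ≡ 1, so λ ≡ 26·22 ≡ 36.
  x = λ² - 43 - 43 = 1296 - 86 ≡ 4; y = λ·(43 - 4) - 32 ≡ 32. → (4, 32)

(4, 32)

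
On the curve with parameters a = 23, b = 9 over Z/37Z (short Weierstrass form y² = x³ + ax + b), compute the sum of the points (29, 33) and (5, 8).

(31, 5)

(29, 33) + (5, 8). λ = (8 - 33)/(5 - 29) ≡ 12/13 mod 37. 13⁻¹ ≡ 20 (mod 37), so λ ≡ 18.
  x = λ² - 29 - 5 = 324 - 34 ≡ 31; y = λ·(29 - 31) - 33 ≡ 5. → (31, 5)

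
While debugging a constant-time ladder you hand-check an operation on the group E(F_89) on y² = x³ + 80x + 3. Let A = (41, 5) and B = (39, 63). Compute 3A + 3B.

(45, 78)

First 3A:
Repeated addition: build up to 3A.
2A: tangent at (41, 5): λ = (3·41² + 80)/(2·5) ≡ 50/10. 10⁻¹ ≡ 9 (mod 89) since 10·9 = 90 ≡ 1, so λ ≡ 50·9 ≡ 5.
  x = λ² - 41 - 41 = 25 - 82 ≡ 32; y = λ·(41 - 32) - 5 ≡ 40. → (32, 40)
3A: (32, 40) + (41, 5). λ = (5 - 40)/(41 - 32) ≡ 54/9 mod 89. 9⁻¹ ≡ 10 (mod 89), so λ ≡ 6.
  x = λ² - 32 - 41 = 36 - 73 ≡ 52; y = λ·(32 - 52) - 40 ≡ 18. → (52, 18)
3A = (52, 18).
Next 3B:
Repeated addition: build up to 3B.
2B: tangent at (39, 63): λ = (3·39² + 80)/(2·63) ≡ 15/37. 37⁻¹ ≡ 77 (mod 89), so λ ≡ 15·77 ≡ 87.
  x = λ² - 39 - 39 = 7569 - 78 ≡ 15; y = λ·(39 - 15) - 63 ≡ 67. → (15, 67)
3B: (15, 67) + (39, 63). λ = (63 - 67)/(39 - 15) ≡ 85/24 mod 89. 24⁻¹ ≡ 26 (mod 89), so λ ≡ 74.
  x = λ² - 15 - 39 = 5476 - 54 ≡ 82; y = λ·(15 - 82) - 67 ≡ 48. → (82, 48)
3B = (82, 48).
Finally 3A + 3B:
(52, 18) + (82, 48). λ = (48 - 18)/(82 - 52) ≡ 30/30 mod 89. 30⁻¹ ≡ 3 (mod 89) since 30·3 = 90 ≡ 1, so λ ≡ 1.
  x = λ² - 52 - 82 = 1 - 134 ≡ 45; y = λ·(52 - 45) - 18 ≡ 78. → (45, 78)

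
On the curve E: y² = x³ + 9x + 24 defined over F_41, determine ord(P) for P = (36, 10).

9

2P: tangent at (36, 10): λ = (3·36² + 9)/(2·10) ≡ 2/20. 20⁻¹ ≡ 39 (mod 41), so λ ≡ 2·39 ≡ 37.
  x = λ² - 36 - 36 = 1369 - 72 ≡ 26; y = λ·(36 - 26) - 10 ≡ 32. → (26, 32)
3P: (26, 32) + (36, 10). λ = (10 - 32)/(36 - 26) ≡ 19/10 mod 41. 10⁻¹ ≡ 37 (mod 41), so λ ≡ 6.
  x = λ² - 26 - 36 = 36 - 62 ≡ 15; y = λ·(26 - 15) - 32 ≡ 34. → (15, 34)
4P: (15, 34) + (36, 10). λ = (10 - 34)/(36 - 15) ≡ 17/21 mod 41. 21⁻¹ ≡ 2 (mod 41) since 21·2 = 42 ≡ 1, so λ ≡ 34.
  x = λ² - 15 - 36 = 1156 - 51 ≡ 39; y = λ·(15 - 39) - 34 ≡ 11. → (39, 11)
5P: (39, 11) + (36, 10). λ = (10 - 11)/(36 - 39) ≡ 40/38 mod 41. 38⁻¹ ≡ 27 (mod 41), so λ ≡ 14.
  x = λ² - 39 - 36 = 196 - 75 ≡ 39; y = λ·(39 - 39) - 11 ≡ 30. → (39, 30)
6P: (39, 30) + (36, 10). λ = (10 - 30)/(36 - 39) ≡ 21/38 mod 41. 38⁻¹ ≡ 27 (mod 41) since 38·27 = 1026 ≡ 1, so λ ≡ 34.
  x = λ² - 39 - 36 = 1156 - 75 ≡ 15; y = λ·(39 - 15) - 30 ≡ 7. → (15, 7)
7P: (15, 7) + (36, 10). λ = (10 - 7)/(36 - 15) ≡ 3/21 mod 41. 21⁻¹ ≡ 2 (mod 41), so λ ≡ 6.
  x = λ² - 15 - 36 = 36 - 51 ≡ 26; y = λ·(15 - 26) - 7 ≡ 9. → (26, 9)
8P: (26, 9) + (36, 10). λ = (10 - 9)/(36 - 26) ≡ 1/10 mod 41. 10⁻¹ ≡ 37 (mod 41) since 10·37 = 370 ≡ 1, so λ ≡ 37.
  x = λ² - 26 - 36 = 1369 - 62 ≡ 36; y = λ·(26 - 36) - 9 ≡ 31. → (36, 31)
9P: (36, 31) + (36, 10): same x and y₁ ≡ -y₂, so the sum is O.
9P = O, so the order is 9.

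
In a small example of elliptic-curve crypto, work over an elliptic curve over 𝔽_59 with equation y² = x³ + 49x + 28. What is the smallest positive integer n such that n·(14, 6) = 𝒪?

2P: tangent at (14, 6): λ = (3·14² + 49)/(2·6) ≡ 47/12. 12⁻¹ ≡ 5 (mod 59) since 12·5 = 60 ≡ 1, so λ ≡ 47·5 ≡ 58.
  x = λ² - 14 - 14 = 3364 - 28 ≡ 32; y = λ·(14 - 32) - 6 ≡ 12. → (32, 12)
3P: (32, 12) + (14, 6). λ = (6 - 12)/(14 - 32) ≡ 53/41 mod 59. 41⁻¹ ≡ 36 (mod 59), so λ ≡ 20.
  x = λ² - 32 - 14 = 400 - 46 ≡ 0; y = λ·(32 - 0) - 12 ≡ 38. → (0, 38)
4P: (0, 38) + (14, 6). λ = (6 - 38)/(14 - 0) ≡ 27/14 mod 59. 14⁻¹ ≡ 38 (mod 59) since 14·38 = 532 ≡ 1, so λ ≡ 23.
  x = λ² - 0 - 14 = 529 - 14 ≡ 43; y = λ·(0 - 43) - 38 ≡ 35. → (43, 35)
5P: (43, 35) + (14, 6). λ = (6 - 35)/(14 - 43) ≡ 30/30 mod 59. 30⁻¹ ≡ 2 (mod 59), so λ ≡ 1.
  x = λ² - 43 - 14 = 1 - 57 ≡ 3; y = λ·(43 - 3) - 35 ≡ 5. → (3, 5)
6P: (3, 5) + (14, 6). λ = (6 - 5)/(14 - 3) ≡ 1/11 mod 59. 11⁻¹ ≡ 43 (mod 59), so λ ≡ 43.
  x = λ² - 3 - 14 = 1849 - 17 ≡ 3; y = λ·(3 - 3) - 5 ≡ 54. → (3, 54)
7P: (3, 54) + (14, 6). λ = (6 - 54)/(14 - 3) ≡ 11/11 mod 59. 11⁻¹ ≡ 43 (mod 59), so λ ≡ 1.
  x = λ² - 3 - 14 = 1 - 17 ≡ 43; y = λ·(3 - 43) - 54 ≡ 24. → (43, 24)
8P: (43, 24) + (14, 6). λ = (6 - 24)/(14 - 43) ≡ 41/30 mod 59. 30⁻¹ ≡ 2 (mod 59), so λ ≡ 23.
  x = λ² - 43 - 14 = 529 - 57 ≡ 0; y = λ·(43 - 0) - 24 ≡ 21. → (0, 21)
9P: (0, 21) + (14, 6). λ = (6 - 21)/(14 - 0) ≡ 44/14 mod 59. 14⁻¹ ≡ 38 (mod 59), so λ ≡ 20.
  x = λ² - 0 - 14 = 400 - 14 ≡ 32; y = λ·(0 - 32) - 21 ≡ 47. → (32, 47)
10P: (32, 47) + (14, 6). λ = (6 - 47)/(14 - 32) ≡ 18/41 mod 59. 41⁻¹ ≡ 36 (mod 59), so λ ≡ 58.
  x = λ² - 32 - 14 = 3364 - 46 ≡ 14; y = λ·(32 - 14) - 47 ≡ 53. → (14, 53)
11P: (14, 53) + (14, 6): same x and y₁ ≡ -y₂, so the sum is 𝒪.
11P = 𝒪, so the order is 11.

11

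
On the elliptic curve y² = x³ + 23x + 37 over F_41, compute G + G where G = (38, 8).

tangent at (38, 8): λ = (3·38² + 23)/(2·8) ≡ 9/16. 16⁻¹ ≡ 18 (mod 41), so λ ≡ 9·18 ≡ 39.
  x = λ² - 38 - 38 = 1521 - 76 ≡ 10; y = λ·(38 - 10) - 8 ≡ 18. → (10, 18)

(10, 18)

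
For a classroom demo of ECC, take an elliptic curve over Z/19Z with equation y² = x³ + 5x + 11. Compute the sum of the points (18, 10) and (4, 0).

(18, 10) + (4, 0). λ = (0 - 10)/(4 - 18) ≡ 9/5 mod 19. 5⁻¹ ≡ 4 (mod 19), so λ ≡ 17.
  x = λ² - 18 - 4 = 289 - 22 ≡ 1; y = λ·(18 - 1) - 10 ≡ 13. → (1, 13)

(1, 13)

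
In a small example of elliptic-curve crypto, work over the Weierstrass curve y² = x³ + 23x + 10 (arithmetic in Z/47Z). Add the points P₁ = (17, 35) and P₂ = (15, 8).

(17, 35) + (15, 8). λ = (8 - 35)/(15 - 17) ≡ 20/45 mod 47. 45⁻¹ ≡ 23 (mod 47), so λ ≡ 37.
  x = λ² - 17 - 15 = 1369 - 32 ≡ 21; y = λ·(17 - 21) - 35 ≡ 5. → (21, 5)

(21, 5)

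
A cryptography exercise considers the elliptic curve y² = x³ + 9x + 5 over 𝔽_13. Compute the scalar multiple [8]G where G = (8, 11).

(8, 2)

Repeated addition: build up to 8G.
2G: tangent at (8, 11): λ = (3·8² + 9)/(2·11) ≡ 6/9. 9⁻¹ ≡ 3 (mod 13) since 9·3 = 27 ≡ 1, so λ ≡ 6·3 ≡ 5.
  x = λ² - 8 - 8 = 25 - 16 ≡ 9; y = λ·(8 - 9) - 11 ≡ 10. → (9, 10)
3G: (9, 10) + (8, 11). λ = (11 - 10)/(8 - 9) ≡ 1/12 mod 13. 12⁻¹ ≡ 12 (mod 13), so λ ≡ 12.
  x = λ² - 9 - 8 = 144 - 17 ≡ 10; y = λ·(9 - 10) - 10 ≡ 4. → (10, 4)
4G: (10, 4) + (8, 11). λ = (11 - 4)/(8 - 10) ≡ 7/11 mod 13. 11⁻¹ ≡ 6 (mod 13), so λ ≡ 3.
  x = λ² - 10 - 8 = 9 - 18 ≡ 4; y = λ·(10 - 4) - 4 ≡ 1. → (4, 1)
5G: (4, 1) + (8, 11). λ = (11 - 1)/(8 - 4) ≡ 10/4 mod 13. 4⁻¹ ≡ 10 (mod 13), so λ ≡ 9.
  x = λ² - 4 - 8 = 81 - 12 ≡ 4; y = λ·(4 - 4) - 1 ≡ 12. → (4, 12)
6G: (4, 12) + (8, 11). λ = (11 - 12)/(8 - 4) ≡ 12/4 mod 13. 4⁻¹ ≡ 10 (mod 13), so λ ≡ 3.
  x = λ² - 4 - 8 = 9 - 12 ≡ 10; y = λ·(4 - 10) - 12 ≡ 9. → (10, 9)
7G: (10, 9) + (8, 11). λ = (11 - 9)/(8 - 10) ≡ 2/11 mod 13. 11⁻¹ ≡ 6 (mod 13), so λ ≡ 12.
  x = λ² - 10 - 8 = 144 - 18 ≡ 9; y = λ·(10 - 9) - 9 ≡ 3. → (9, 3)
8G: (9, 3) + (8, 11). λ = (11 - 3)/(8 - 9) ≡ 8/12 mod 13. 12⁻¹ ≡ 12 (mod 13), so λ ≡ 5.
  x = λ² - 9 - 8 = 25 - 17 ≡ 8; y = λ·(9 - 8) - 3 ≡ 2. → (8, 2)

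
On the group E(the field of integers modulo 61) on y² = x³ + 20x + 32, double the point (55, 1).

(21, 40)

tangent at (55, 1): λ = (3·55² + 20)/(2·1) ≡ 6/2. 2⁻¹ ≡ 31 (mod 61) since 2·31 = 62 ≡ 1, so λ ≡ 6·31 ≡ 3.
  x = λ² - 55 - 55 = 9 - 110 ≡ 21; y = λ·(55 - 21) - 1 ≡ 40. → (21, 40)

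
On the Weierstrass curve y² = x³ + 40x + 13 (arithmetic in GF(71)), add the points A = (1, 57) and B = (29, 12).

(6, 55)

(1, 57) + (29, 12). λ = (12 - 57)/(29 - 1) ≡ 26/28 mod 71. 28⁻¹ ≡ 33 (mod 71) since 28·33 = 924 ≡ 1, so λ ≡ 6.
  x = λ² - 1 - 29 = 36 - 30 ≡ 6; y = λ·(1 - 6) - 57 ≡ 55. → (6, 55)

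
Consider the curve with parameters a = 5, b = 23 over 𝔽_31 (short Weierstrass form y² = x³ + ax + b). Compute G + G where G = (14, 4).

(11, 13)

tangent at (14, 4): λ = (3·14² + 5)/(2·4) ≡ 4/8. 8⁻¹ ≡ 4 (mod 31), so λ ≡ 4·4 ≡ 16.
  x = λ² - 14 - 14 = 256 - 28 ≡ 11; y = λ·(14 - 11) - 4 ≡ 13. → (11, 13)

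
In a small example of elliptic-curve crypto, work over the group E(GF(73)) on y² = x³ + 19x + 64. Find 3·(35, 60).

Write P = (35, 60).
Repeated addition: build up to 3P.
2P: tangent at (35, 60): λ = (3·35² + 19)/(2·60) ≡ 44/47. 47⁻¹ ≡ 14 (mod 73) since 47·14 = 658 ≡ 1, so λ ≡ 44·14 ≡ 32.
  x = λ² - 35 - 35 = 1024 - 70 ≡ 5; y = λ·(35 - 5) - 60 ≡ 24. → (5, 24)
3P: (5, 24) + (35, 60). λ = (60 - 24)/(35 - 5) ≡ 36/30 mod 73. 30⁻¹ ≡ 56 (mod 73), so λ ≡ 45.
  x = λ² - 5 - 35 = 2025 - 40 ≡ 14; y = λ·(5 - 14) - 24 ≡ 9. → (14, 9)

(14, 9)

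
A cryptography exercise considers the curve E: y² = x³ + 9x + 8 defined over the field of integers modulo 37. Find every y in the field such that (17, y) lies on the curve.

x³ + 9x + 8 = 5074 ≡ 5 (mod 37).
5 is a non-residue mod 37; no y exists.

none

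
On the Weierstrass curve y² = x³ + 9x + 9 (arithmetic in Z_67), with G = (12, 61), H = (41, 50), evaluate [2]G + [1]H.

First 2G:
Repeated addition: build up to 2G.
2G: tangent at (12, 61): λ = (3·12² + 9)/(2·61) ≡ 39/55. 55⁻¹ ≡ 39 (mod 67) since 55·39 = 2145 ≡ 1, so λ ≡ 39·39 ≡ 47.
  x = λ² - 12 - 12 = 2209 - 24 ≡ 41; y = λ·(12 - 41) - 61 ≡ 50. → (41, 50)
2G = (41, 50).
Finally 2G + H:
tangent at (41, 50): λ = (3·41² + 9)/(2·50) ≡ 27/33. 33⁻¹ ≡ 65 (mod 67), so λ ≡ 27·65 ≡ 13.
  x = λ² - 41 - 41 = 169 - 82 ≡ 20; y = λ·(41 - 20) - 50 ≡ 22. → (20, 22)

(20, 22)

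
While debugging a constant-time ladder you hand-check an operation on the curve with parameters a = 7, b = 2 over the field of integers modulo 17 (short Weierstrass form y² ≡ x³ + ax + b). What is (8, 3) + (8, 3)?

(5, 3)

tangent at (8, 3): λ = (3·8² + 7)/(2·3) ≡ 12/6. 6⁻¹ ≡ 3 (mod 17) since 6·3 = 18 ≡ 1, so λ ≡ 12·3 ≡ 2.
  x = λ² - 8 - 8 = 4 - 16 ≡ 5; y = λ·(8 - 5) - 3 ≡ 3. → (5, 3)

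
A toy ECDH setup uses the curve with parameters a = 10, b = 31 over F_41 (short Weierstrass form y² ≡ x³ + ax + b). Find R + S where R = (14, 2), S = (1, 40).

(36, 15)

(14, 2) + (1, 40). λ = (40 - 2)/(1 - 14) ≡ 38/28 mod 41. 28⁻¹ ≡ 22 (mod 41), so λ ≡ 16.
  x = λ² - 14 - 1 = 256 - 15 ≡ 36; y = λ·(14 - 36) - 2 ≡ 15. → (36, 15)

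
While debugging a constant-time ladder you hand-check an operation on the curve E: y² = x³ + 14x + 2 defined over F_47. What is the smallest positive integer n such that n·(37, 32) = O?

2P: tangent at (37, 32): λ = (3·37² + 14)/(2·32) ≡ 32/17. 17⁻¹ ≡ 36 (mod 47), so λ ≡ 32·36 ≡ 24.
  x = λ² - 37 - 37 = 576 - 74 ≡ 32; y = λ·(37 - 32) - 32 ≡ 41. → (32, 41)
3P: (32, 41) + (37, 32). λ = (32 - 41)/(37 - 32) ≡ 38/5 mod 47. 5⁻¹ ≡ 19 (mod 47), so λ ≡ 17.
  x = λ² - 32 - 37 = 289 - 69 ≡ 32; y = λ·(32 - 32) - 41 ≡ 6. → (32, 6)
4P: (32, 6) + (37, 32). λ = (32 - 6)/(37 - 32) ≡ 26/5 mod 47. 5⁻¹ ≡ 19 (mod 47), so λ ≡ 24.
  x = λ² - 32 - 37 = 576 - 69 ≡ 37; y = λ·(32 - 37) - 6 ≡ 15. → (37, 15)
5P: (37, 15) + (37, 32): same x and y₁ ≡ -y₂, so the sum is O.
5P = O, so the order is 5.

5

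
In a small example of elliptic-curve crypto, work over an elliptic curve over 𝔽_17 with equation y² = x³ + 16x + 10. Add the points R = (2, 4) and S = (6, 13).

(13, 1)

(2, 4) + (6, 13). λ = (13 - 4)/(6 - 2) ≡ 9/4 mod 17. 4⁻¹ ≡ 13 (mod 17), so λ ≡ 15.
  x = λ² - 2 - 6 = 225 - 8 ≡ 13; y = λ·(2 - 13) - 4 ≡ 1. → (13, 1)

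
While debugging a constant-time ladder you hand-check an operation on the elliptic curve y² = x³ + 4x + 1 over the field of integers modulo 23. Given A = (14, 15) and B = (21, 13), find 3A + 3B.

First 3A:
Repeated addition: build up to 3A.
2A: tangent at (14, 15): λ = (3·14² + 4)/(2·15) ≡ 17/7. 7⁻¹ ≡ 10 (mod 23), so λ ≡ 17·10 ≡ 9.
  x = λ² - 14 - 14 = 81 - 28 ≡ 7; y = λ·(14 - 7) - 15 ≡ 2. → (7, 2)
3A: (7, 2) + (14, 15). λ = (15 - 2)/(14 - 7) ≡ 13/7 mod 23. 7⁻¹ ≡ 10 (mod 23), so λ ≡ 15.
  x = λ² - 7 - 14 = 225 - 21 ≡ 20; y = λ·(7 - 20) - 2 ≡ 10. → (20, 10)
3A = (20, 10).
Next 3B:
Repeated addition: build up to 3B.
2B: tangent at (21, 13): λ = (3·21² + 4)/(2·13) ≡ 16/3. 3⁻¹ ≡ 8 (mod 23), so λ ≡ 16·8 ≡ 13.
  x = λ² - 21 - 21 = 169 - 42 ≡ 12; y = λ·(21 - 12) - 13 ≡ 12. → (12, 12)
3B: (12, 12) + (21, 13). λ = (13 - 12)/(21 - 12) ≡ 1/9 mod 23. 9⁻¹ ≡ 18 (mod 23), so λ ≡ 18.
  x = λ² - 12 - 21 = 324 - 33 ≡ 15; y = λ·(12 - 15) - 12 ≡ 3. → (15, 3)
3B = (15, 3).
Finally 3A + 3B:
(20, 10) + (15, 3). λ = (3 - 10)/(15 - 20) ≡ 16/18 mod 23. 18⁻¹ ≡ 9 (mod 23), so λ ≡ 6.
  x = λ² - 20 - 15 = 36 - 35 ≡ 1; y = λ·(20 - 1) - 10 ≡ 12. → (1, 12)

(1, 12)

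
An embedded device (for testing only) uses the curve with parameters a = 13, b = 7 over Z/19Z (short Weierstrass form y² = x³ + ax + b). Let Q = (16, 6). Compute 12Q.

(0, 11)

Double-and-add on 12 = (1100)₂. Start with Q = (16, 6) for the leading 1-bit.
double: tangent at (16, 6): λ = (3·16² + 13)/(2·6) ≡ 2/12. 12⁻¹ ≡ 8 (mod 19), so λ ≡ 2·8 ≡ 16.
  x = λ² - 16 - 16 = 256 - 32 ≡ 15; y = λ·(16 - 15) - 6 ≡ 10. → (15, 10)
add Q: (15, 10) + (16, 6). λ = (6 - 10)/(16 - 15) ≡ 15/1 mod 19. 1⁻¹ ≡ 1 (mod 19) since 1·1 = 1 ≡ 1, so λ ≡ 15.
  x = λ² - 15 - 16 = 225 - 31 ≡ 4; y = λ·(15 - 4) - 10 ≡ 3. → (4, 3)
double: tangent at (4, 3): λ = (3·4² + 13)/(2·3) ≡ 4/6. 6⁻¹ ≡ 16 (mod 19) since 6·16 = 96 ≡ 1, so λ ≡ 4·16 ≡ 7.
  x = λ² - 4 - 4 = 49 - 8 ≡ 3; y = λ·(4 - 3) - 3 ≡ 4. → (3, 4)
double: tangent at (3, 4): λ = (3·3² + 13)/(2·4) ≡ 2/8. 8⁻¹ ≡ 12 (mod 19), so λ ≡ 2·12 ≡ 5.
  x = λ² - 3 - 3 = 25 - 6 ≡ 0; y = λ·(3 - 0) - 4 ≡ 11. → (0, 11)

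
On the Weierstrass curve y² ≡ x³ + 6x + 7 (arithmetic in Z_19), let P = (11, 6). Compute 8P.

O

Double-and-add on 8 = (1000)₂. Start with P = (11, 6) for the leading 1-bit.
double: tangent at (11, 6): λ = (3·11² + 6)/(2·6) ≡ 8/12. 12⁻¹ ≡ 8 (mod 19), so λ ≡ 8·8 ≡ 7.
  x = λ² - 11 - 11 = 49 - 22 ≡ 8; y = λ·(11 - 8) - 6 ≡ 15. → (8, 15)
double: tangent at (8, 15): λ = (3·8² + 6)/(2·15) ≡ 8/11. 11⁻¹ ≡ 7 (mod 19), so λ ≡ 8·7 ≡ 18.
  x = λ² - 8 - 8 = 324 - 16 ≡ 4; y = λ·(8 - 4) - 15 ≡ 0. → (4, 0)
double: (4, 0) + (4, 0): same x and y₁ ≡ -y₂, so the sum is O.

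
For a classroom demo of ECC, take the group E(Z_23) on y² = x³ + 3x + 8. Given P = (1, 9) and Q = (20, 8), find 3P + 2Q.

(16, 14)

First 3P:
Repeated addition: build up to 3P.
2P: tangent at (1, 9): λ = (3·1² + 3)/(2·9) ≡ 6/18. 18⁻¹ ≡ 9 (mod 23), so λ ≡ 6·9 ≡ 8.
  x = λ² - 1 - 1 = 64 - 2 ≡ 16; y = λ·(1 - 16) - 9 ≡ 9. → (16, 9)
3P: (16, 9) + (1, 9). λ = (9 - 9)/(1 - 16) ≡ 0/8 mod 23. 8⁻¹ ≡ 3 (mod 23), so λ ≡ 0.
  x = λ² - 16 - 1 = 0 - 17 ≡ 6; y = λ·(16 - 6) - 9 ≡ 14. → (6, 14)
3P = (6, 14).
Next 2Q:
Repeated addition: build up to 2Q.
2Q: tangent at (20, 8): λ = (3·20² + 3)/(2·8) ≡ 7/16. 16⁻¹ ≡ 13 (mod 23), so λ ≡ 7·13 ≡ 22.
  x = λ² - 20 - 20 = 484 - 40 ≡ 7; y = λ·(20 - 7) - 8 ≡ 2. → (7, 2)
2Q = (7, 2).
Finally 3P + 2Q:
(6, 14) + (7, 2). λ = (2 - 14)/(7 - 6) ≡ 11/1 mod 23. 1⁻¹ ≡ 1 (mod 23) since 1·1 = 1 ≡ 1, so λ ≡ 11.
  x = λ² - 6 - 7 = 121 - 13 ≡ 16; y = λ·(6 - 16) - 14 ≡ 14. → (16, 14)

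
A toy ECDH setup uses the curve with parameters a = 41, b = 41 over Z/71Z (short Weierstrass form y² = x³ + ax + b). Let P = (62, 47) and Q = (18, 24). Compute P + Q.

(62, 47) + (18, 24). λ = (24 - 47)/(18 - 62) ≡ 48/27 mod 71. 27⁻¹ ≡ 50 (mod 71), so λ ≡ 57.
  x = λ² - 62 - 18 = 3249 - 80 ≡ 45; y = λ·(62 - 45) - 47 ≡ 70. → (45, 70)

(45, 70)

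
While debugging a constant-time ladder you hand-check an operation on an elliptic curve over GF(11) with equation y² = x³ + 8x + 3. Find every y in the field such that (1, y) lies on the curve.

1, 10

x³ + 8x + 3 = 12 ≡ 1 (mod 11).
Square roots of 1 mod 11: 1 and 10 (since 1² = 1 ≡ 1).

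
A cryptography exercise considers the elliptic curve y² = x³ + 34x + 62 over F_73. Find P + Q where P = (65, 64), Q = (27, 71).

(65, 64) + (27, 71). λ = (71 - 64)/(27 - 65) ≡ 7/35 mod 73. 35⁻¹ ≡ 48 (mod 73) since 35·48 = 1680 ≡ 1, so λ ≡ 44.
  x = λ² - 65 - 27 = 1936 - 92 ≡ 19; y = λ·(65 - 19) - 64 ≡ 62. → (19, 62)

(19, 62)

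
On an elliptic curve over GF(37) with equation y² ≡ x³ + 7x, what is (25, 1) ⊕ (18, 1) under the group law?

(31, 36)

(25, 1) + (18, 1). λ = (1 - 1)/(18 - 25) ≡ 0/30 mod 37. 30⁻¹ ≡ 21 (mod 37), so λ ≡ 0.
  x = λ² - 25 - 18 = 0 - 43 ≡ 31; y = λ·(25 - 31) - 1 ≡ 36. → (31, 36)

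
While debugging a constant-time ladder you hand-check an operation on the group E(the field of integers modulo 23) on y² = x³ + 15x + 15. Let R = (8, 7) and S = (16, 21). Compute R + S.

(8, 7) + (16, 21). λ = (21 - 7)/(16 - 8) ≡ 14/8 mod 23. 8⁻¹ ≡ 3 (mod 23) since 8·3 = 24 ≡ 1, so λ ≡ 19.
  x = λ² - 8 - 16 = 361 - 24 ≡ 15; y = λ·(8 - 15) - 7 ≡ 21. → (15, 21)

(15, 21)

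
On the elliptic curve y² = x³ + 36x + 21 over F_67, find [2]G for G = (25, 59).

tangent at (25, 59): λ = (3·25² + 36)/(2·59) ≡ 35/51. 51⁻¹ ≡ 46 (mod 67), so λ ≡ 35·46 ≡ 2.
  x = λ² - 25 - 25 = 4 - 50 ≡ 21; y = λ·(25 - 21) - 59 ≡ 16. → (21, 16)

(21, 16)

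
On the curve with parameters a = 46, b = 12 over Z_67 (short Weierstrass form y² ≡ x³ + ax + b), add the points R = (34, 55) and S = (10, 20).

(62, 27)

(34, 55) + (10, 20). λ = (20 - 55)/(10 - 34) ≡ 32/43 mod 67. 43⁻¹ ≡ 53 (mod 67) since 43·53 = 2279 ≡ 1, so λ ≡ 21.
  x = λ² - 34 - 10 = 441 - 44 ≡ 62; y = λ·(34 - 62) - 55 ≡ 27. → (62, 27)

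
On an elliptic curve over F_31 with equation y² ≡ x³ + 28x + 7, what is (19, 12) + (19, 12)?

tangent at (19, 12): λ = (3·19² + 28)/(2·12) ≡ 26/24. 24⁻¹ ≡ 22 (mod 31), so λ ≡ 26·22 ≡ 14.
  x = λ² - 19 - 19 = 196 - 38 ≡ 3; y = λ·(19 - 3) - 12 ≡ 26. → (3, 26)

(3, 26)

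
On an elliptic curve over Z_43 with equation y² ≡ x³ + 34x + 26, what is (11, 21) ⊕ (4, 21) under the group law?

(28, 22)

(11, 21) + (4, 21). λ = (21 - 21)/(4 - 11) ≡ 0/36 mod 43. 36⁻¹ ≡ 6 (mod 43) since 36·6 = 216 ≡ 1, so λ ≡ 0.
  x = λ² - 11 - 4 = 0 - 15 ≡ 28; y = λ·(11 - 28) - 21 ≡ 22. → (28, 22)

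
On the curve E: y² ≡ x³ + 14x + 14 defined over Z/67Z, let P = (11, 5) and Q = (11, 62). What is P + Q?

The two points share x = 11 and their y-coordinates satisfy 5 + 62 ≡ 0 (mod 67), so they are inverses. Their sum is O.

O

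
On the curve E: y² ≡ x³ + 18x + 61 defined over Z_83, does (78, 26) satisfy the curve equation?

y² = 26² ≡ 12; x³ + 18x + 61 = 476017 ≡ 12 (mod 83). 12 = 12.

yes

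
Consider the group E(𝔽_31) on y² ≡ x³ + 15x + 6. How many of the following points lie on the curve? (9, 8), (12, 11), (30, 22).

(9, 8): 8² ≡ 2, rhs ≡ 2 → on.
(12, 11): 11² ≡ 28, rhs ≡ 23 → off.
(30, 22): 22² ≡ 19, rhs ≡ 21 → off.

1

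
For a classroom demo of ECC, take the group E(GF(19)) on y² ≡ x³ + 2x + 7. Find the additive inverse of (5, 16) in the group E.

(5, 3)

-(5, 16) = (5, -16 mod 19) = (5, 3).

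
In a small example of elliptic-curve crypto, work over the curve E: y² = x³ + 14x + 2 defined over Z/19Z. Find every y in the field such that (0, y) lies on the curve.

x³ + 14x + 2 = 2 ≡ 2 (mod 19).
2 is a non-residue mod 19; no y exists.

none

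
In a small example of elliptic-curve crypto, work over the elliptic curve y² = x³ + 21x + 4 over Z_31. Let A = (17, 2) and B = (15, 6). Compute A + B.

(17, 2) + (15, 6). λ = (6 - 2)/(15 - 17) ≡ 4/29 mod 31. 29⁻¹ ≡ 15 (mod 31) since 29·15 = 435 ≡ 1, so λ ≡ 29.
  x = λ² - 17 - 15 = 841 - 32 ≡ 3; y = λ·(17 - 3) - 2 ≡ 1. → (3, 1)

(3, 1)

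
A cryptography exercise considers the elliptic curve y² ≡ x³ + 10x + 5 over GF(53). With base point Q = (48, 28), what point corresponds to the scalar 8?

(30, 13)

Repeated addition: build up to 8Q.
2Q: tangent at (48, 28): λ = (3·48² + 10)/(2·28) ≡ 32/3. 3⁻¹ ≡ 18 (mod 53), so λ ≡ 32·18 ≡ 46.
  x = λ² - 48 - 48 = 2116 - 96 ≡ 6; y = λ·(48 - 6) - 28 ≡ 49. → (6, 49)
3Q: (6, 49) + (48, 28). λ = (28 - 49)/(48 - 6) ≡ 32/42 mod 53. 42⁻¹ ≡ 24 (mod 53) since 42·24 = 1008 ≡ 1, so λ ≡ 26.
  x = λ² - 6 - 48 = 676 - 54 ≡ 39; y = λ·(6 - 39) - 49 ≡ 47. → (39, 47)
4Q: (39, 47) + (48, 28). λ = (28 - 47)/(48 - 39) ≡ 34/9 mod 53. 9⁻¹ ≡ 6 (mod 53), so λ ≡ 45.
  x = λ² - 39 - 48 = 2025 - 87 ≡ 30; y = λ·(39 - 30) - 47 ≡ 40. → (30, 40)
5Q: (30, 40) + (48, 28). λ = (28 - 40)/(48 - 30) ≡ 41/18 mod 53. 18⁻¹ ≡ 3 (mod 53), so λ ≡ 17.
  x = λ² - 30 - 48 = 289 - 78 ≡ 52; y = λ·(30 - 52) - 40 ≡ 10. → (52, 10)
6Q: (52, 10) + (48, 28). λ = (28 - 10)/(48 - 52) ≡ 18/49 mod 53. 49⁻¹ ≡ 13 (mod 53), so λ ≡ 22.
  x = λ² - 52 - 48 = 484 - 100 ≡ 13; y = λ·(52 - 13) - 10 ≡ 0. → (13, 0)
7Q: (13, 0) + (48, 28). λ = (28 - 0)/(48 - 13) ≡ 28/35 mod 53. 35⁻¹ ≡ 50 (mod 53), so λ ≡ 22.
  x = λ² - 13 - 48 = 484 - 61 ≡ 52; y = λ·(13 - 52) - 0 ≡ 43. → (52, 43)
8Q: (52, 43) + (48, 28). λ = (28 - 43)/(48 - 52) ≡ 38/49 mod 53. 49⁻¹ ≡ 13 (mod 53), so λ ≡ 17.
  x = λ² - 52 - 48 = 289 - 100 ≡ 30; y = λ·(52 - 30) - 43 ≡ 13. → (30, 13)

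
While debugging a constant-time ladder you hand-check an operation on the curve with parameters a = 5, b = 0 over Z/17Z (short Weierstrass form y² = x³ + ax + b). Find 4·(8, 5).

Write Q = (8, 5).
Repeated addition: build up to 4Q.
2Q: tangent at (8, 5): λ = (3·8² + 5)/(2·5) ≡ 10/10. 10⁻¹ ≡ 12 (mod 17), so λ ≡ 10·12 ≡ 1.
  x = λ² - 8 - 8 = 1 - 16 ≡ 2; y = λ·(8 - 2) - 5 ≡ 1. → (2, 1)
3Q: (2, 1) + (8, 5). λ = (5 - 1)/(8 - 2) ≡ 4/6 mod 17. 6⁻¹ ≡ 3 (mod 17) since 6·3 = 18 ≡ 1, so λ ≡ 12.
  x = λ² - 2 - 8 = 144 - 10 ≡ 15; y = λ·(2 - 15) - 1 ≡ 13. → (15, 13)
4Q: (15, 13) + (8, 5). λ = (5 - 13)/(8 - 15) ≡ 9/10 mod 17. 10⁻¹ ≡ 12 (mod 17) since 10·12 = 120 ≡ 1, so λ ≡ 6.
  x = λ² - 15 - 8 = 36 - 23 ≡ 13; y = λ·(15 - 13) - 13 ≡ 16. → (13, 16)

(13, 16)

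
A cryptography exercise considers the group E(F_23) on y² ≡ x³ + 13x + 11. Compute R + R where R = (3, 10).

(21, 0)

tangent at (3, 10): λ = (3·3² + 13)/(2·10) ≡ 17/20. 20⁻¹ ≡ 15 (mod 23), so λ ≡ 17·15 ≡ 2.
  x = λ² - 3 - 3 = 4 - 6 ≡ 21; y = λ·(3 - 21) - 10 ≡ 0. → (21, 0)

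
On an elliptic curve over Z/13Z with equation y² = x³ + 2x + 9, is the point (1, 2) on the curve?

y² = 2² ≡ 4; x³ + 2x + 9 = 12 ≡ 12 (mod 13). 4 ≠ 12.

no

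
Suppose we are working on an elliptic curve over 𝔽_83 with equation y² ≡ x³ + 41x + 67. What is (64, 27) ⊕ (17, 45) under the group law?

(23, 35)

(64, 27) + (17, 45). λ = (45 - 27)/(17 - 64) ≡ 18/36 mod 83. 36⁻¹ ≡ 30 (mod 83) since 36·30 = 1080 ≡ 1, so λ ≡ 42.
  x = λ² - 64 - 17 = 1764 - 81 ≡ 23; y = λ·(64 - 23) - 27 ≡ 35. → (23, 35)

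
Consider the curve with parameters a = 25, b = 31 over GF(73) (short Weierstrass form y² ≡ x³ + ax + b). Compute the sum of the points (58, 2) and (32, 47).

(58, 2) + (32, 47). λ = (47 - 2)/(32 - 58) ≡ 45/47 mod 73. 47⁻¹ ≡ 14 (mod 73) since 47·14 = 658 ≡ 1, so λ ≡ 46.
  x = λ² - 58 - 32 = 2116 - 90 ≡ 55; y = λ·(58 - 55) - 2 ≡ 63. → (55, 63)

(55, 63)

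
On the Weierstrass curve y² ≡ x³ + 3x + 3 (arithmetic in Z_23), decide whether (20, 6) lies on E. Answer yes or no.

y² = 6² ≡ 13; x³ + 3x + 3 = 8063 ≡ 13 (mod 23). 13 = 13.

yes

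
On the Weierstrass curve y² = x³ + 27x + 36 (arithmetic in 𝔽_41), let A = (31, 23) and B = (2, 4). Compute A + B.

(31, 23) + (2, 4). λ = (4 - 23)/(2 - 31) ≡ 22/12 mod 41. 12⁻¹ ≡ 24 (mod 41), so λ ≡ 36.
  x = λ² - 31 - 2 = 1296 - 33 ≡ 33; y = λ·(31 - 33) - 23 ≡ 28. → (33, 28)

(33, 28)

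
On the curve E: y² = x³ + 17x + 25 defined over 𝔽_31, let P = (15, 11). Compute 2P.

(3, 17)

tangent at (15, 11): λ = (3·15² + 17)/(2·11) ≡ 10/22. 22⁻¹ ≡ 24 (mod 31), so λ ≡ 10·24 ≡ 23.
  x = λ² - 15 - 15 = 529 - 30 ≡ 3; y = λ·(15 - 3) - 11 ≡ 17. → (3, 17)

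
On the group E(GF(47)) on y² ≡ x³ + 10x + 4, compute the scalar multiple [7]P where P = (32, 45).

Repeated addition: build up to 7P.
2P: tangent at (32, 45): λ = (3·32² + 10)/(2·45) ≡ 27/43. 43⁻¹ ≡ 35 (mod 47) since 43·35 = 1505 ≡ 1, so λ ≡ 27·35 ≡ 5.
  x = λ² - 32 - 32 = 25 - 64 ≡ 8; y = λ·(32 - 8) - 45 ≡ 28. → (8, 28)
3P: (8, 28) + (32, 45). λ = (45 - 28)/(32 - 8) ≡ 17/24 mod 47. 24⁻¹ ≡ 2 (mod 47), so λ ≡ 34.
  x = λ² - 8 - 32 = 1156 - 40 ≡ 35; y = λ·(8 - 35) - 28 ≡ 41. → (35, 41)
4P: (35, 41) + (32, 45). λ = (45 - 41)/(32 - 35) ≡ 4/44 mod 47. 44⁻¹ ≡ 31 (mod 47), so λ ≡ 30.
  x = λ² - 35 - 32 = 900 - 67 ≡ 34; y = λ·(35 - 34) - 41 ≡ 36. → (34, 36)
5P: (34, 36) + (32, 45). λ = (45 - 36)/(32 - 34) ≡ 9/45 mod 47. 45⁻¹ ≡ 23 (mod 47), so λ ≡ 19.
  x = λ² - 34 - 32 = 361 - 66 ≡ 13; y = λ·(34 - 13) - 36 ≡ 34. → (13, 34)
6P: (13, 34) + (32, 45). λ = (45 - 34)/(32 - 13) ≡ 11/19 mod 47. 19⁻¹ ≡ 5 (mod 47) since 19·5 = 95 ≡ 1, so λ ≡ 8.
  x = λ² - 13 - 32 = 64 - 45 ≡ 19; y = λ·(13 - 19) - 34 ≡ 12. → (19, 12)
7P: (19, 12) + (32, 45). λ = (45 - 12)/(32 - 19) ≡ 33/13 mod 47. 13⁻¹ ≡ 29 (mod 47) since 13·29 = 377 ≡ 1, so λ ≡ 17.
  x = λ² - 19 - 32 = 289 - 51 ≡ 3; y = λ·(19 - 3) - 12 ≡ 25. → (3, 25)

(3, 25)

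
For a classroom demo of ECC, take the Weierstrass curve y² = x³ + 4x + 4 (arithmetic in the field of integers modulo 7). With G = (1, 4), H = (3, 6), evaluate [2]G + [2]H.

First 2G:
Repeated addition: build up to 2G.
2G: tangent at (1, 4): λ = (3·1² + 4)/(2·4) ≡ 0/1. 1⁻¹ ≡ 1 (mod 7), so λ ≡ 0·1 ≡ 0.
  x = λ² - 1 - 1 = 0 - 2 ≡ 5; y = λ·(1 - 5) - 4 ≡ 3. → (5, 3)
2G = (5, 3).
Next 2H:
Repeated addition: build up to 2H.
2H: tangent at (3, 6): λ = (3·3² + 4)/(2·6) ≡ 3/5. 5⁻¹ ≡ 3 (mod 7), so λ ≡ 3·3 ≡ 2.
  x = λ² - 3 - 3 = 4 - 6 ≡ 5; y = λ·(3 - 5) - 6 ≡ 4. → (5, 4)
2H = (5, 4).
Finally 2G + 2H:
(5, 3) + (5, 4): same x and y₁ ≡ -y₂, so the sum is 𝒪.

O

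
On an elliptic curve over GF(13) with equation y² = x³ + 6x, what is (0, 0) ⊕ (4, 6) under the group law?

(0, 0) + (4, 6). λ = (6 - 0)/(4 - 0) ≡ 6/4 mod 13. 4⁻¹ ≡ 10 (mod 13) since 4·10 = 40 ≡ 1, so λ ≡ 8.
  x = λ² - 0 - 4 = 64 - 4 ≡ 8; y = λ·(0 - 8) - 0 ≡ 1. → (8, 1)

(8, 1)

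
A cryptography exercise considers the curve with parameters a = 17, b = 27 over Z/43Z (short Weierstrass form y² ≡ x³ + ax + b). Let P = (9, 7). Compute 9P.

Double-and-add on 9 = (1001)₂. Start with P = (9, 7) for the leading 1-bit.
double: tangent at (9, 7): λ = (3·9² + 17)/(2·7) ≡ 2/14. 14⁻¹ ≡ 40 (mod 43) since 14·40 = 560 ≡ 1, so λ ≡ 2·40 ≡ 37.
  x = λ² - 9 - 9 = 1369 - 18 ≡ 18; y = λ·(9 - 18) - 7 ≡ 4. → (18, 4)
double: tangent at (18, 4): λ = (3·18² + 17)/(2·4) ≡ 0/8. 8⁻¹ ≡ 27 (mod 43) since 8·27 = 216 ≡ 1, so λ ≡ 0·27 ≡ 0.
  x = λ² - 18 - 18 = 0 - 36 ≡ 7; y = λ·(18 - 7) - 4 ≡ 39. → (7, 39)
double: tangent at (7, 39): λ = (3·7² + 17)/(2·39) ≡ 35/35. 35⁻¹ ≡ 16 (mod 43), so λ ≡ 35·16 ≡ 1.
  x = λ² - 7 - 7 = 1 - 14 ≡ 30; y = λ·(7 - 30) - 39 ≡ 24. → (30, 24)
add P: (30, 24) + (9, 7). λ = (7 - 24)/(9 - 30) ≡ 26/22 mod 43. 22⁻¹ ≡ 2 (mod 43), so λ ≡ 9.
  x = λ² - 30 - 9 = 81 - 39 ≡ 42; y = λ·(30 - 42) - 24 ≡ 40. → (42, 40)

(42, 40)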